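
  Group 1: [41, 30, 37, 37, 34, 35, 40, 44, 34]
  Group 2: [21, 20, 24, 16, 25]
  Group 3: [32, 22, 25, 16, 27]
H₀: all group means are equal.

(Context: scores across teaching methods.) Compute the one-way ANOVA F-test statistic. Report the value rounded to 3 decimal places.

test statistic = 22.936

Group means [36.89, 21.20, 24.40], grand mean 29.474
SSB = Σnᵢ(x̄ᵢ−x̄)² = 965.848; SSW = ΣΣ(x−x̄ᵢ)² = 336.889
MSB = 965.848/2 = 482.9240; MSW = 336.889/16 = 21.0556
F = MSB/MSW = 22.9357
df = (2, 16)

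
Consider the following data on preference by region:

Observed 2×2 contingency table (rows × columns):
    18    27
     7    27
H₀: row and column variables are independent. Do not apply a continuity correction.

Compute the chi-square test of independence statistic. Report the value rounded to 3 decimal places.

test statistic = 3.374

Row totals [45, 34], col totals [25, 54], n=79
χ² = (18−14.24)²/14.24 + (27−30.76)²/30.76 + (7−10.76)²/10.76 + (27−23.24)²/23.24 = 3.3738
df = 1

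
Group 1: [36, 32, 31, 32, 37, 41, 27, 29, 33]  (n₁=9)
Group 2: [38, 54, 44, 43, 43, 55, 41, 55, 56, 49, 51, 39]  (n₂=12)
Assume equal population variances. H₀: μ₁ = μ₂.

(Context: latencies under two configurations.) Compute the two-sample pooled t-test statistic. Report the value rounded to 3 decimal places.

x̄₁=33.111, s₁=4.285, n₁=9
x̄₂=47.333, s₂=6.733, n₂=12
s_p² = [8·4.285² + 11·6.733²]/19 = 33.9766
SE = √(s_p²·(1/9+1/12)) = 2.5703
t = (33.111−47.333)/2.5703 = -5.5332
df = 19

test statistic = -5.533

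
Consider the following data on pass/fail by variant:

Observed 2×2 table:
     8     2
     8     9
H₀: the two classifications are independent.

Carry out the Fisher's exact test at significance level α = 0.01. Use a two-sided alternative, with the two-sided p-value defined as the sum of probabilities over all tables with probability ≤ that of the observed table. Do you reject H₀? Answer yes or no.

reject H₀: no

Margins: r₁=10, r₂=17, c₁=16, c₂=11, n=27
p_obs = C(10,8)·C(17,8)/C(27,16); sum pmf over tables with pmf ≤ p_obs
p-value (two-sided) = 0.12413
At α=0.01: p ≥ α → fail to reject H₀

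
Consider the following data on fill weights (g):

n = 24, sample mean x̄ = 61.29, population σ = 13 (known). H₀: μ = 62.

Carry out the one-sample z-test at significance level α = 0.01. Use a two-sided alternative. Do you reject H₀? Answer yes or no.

reject H₀: no

SE = σ/√n = 13/√24 = 2.6536
z = (x̄−μ₀)/SE = (61.29−62)/2.6536 = -0.2676
p-value (two-sided) = 0.78904
At α=0.01: p ≥ α → fail to reject H₀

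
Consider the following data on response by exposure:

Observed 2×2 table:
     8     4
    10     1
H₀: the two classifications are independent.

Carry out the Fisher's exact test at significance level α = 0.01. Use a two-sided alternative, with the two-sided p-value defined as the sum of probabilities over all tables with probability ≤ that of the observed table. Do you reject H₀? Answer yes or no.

Margins: r₁=12, r₂=11, c₁=18, c₂=5, n=23
p_obs = C(12,8)·C(11,10)/C(23,18); sum pmf over tables with pmf ≤ p_obs
p-value (two-sided) = 0.31677
At α=0.01: p ≥ α → fail to reject H₀

reject H₀: no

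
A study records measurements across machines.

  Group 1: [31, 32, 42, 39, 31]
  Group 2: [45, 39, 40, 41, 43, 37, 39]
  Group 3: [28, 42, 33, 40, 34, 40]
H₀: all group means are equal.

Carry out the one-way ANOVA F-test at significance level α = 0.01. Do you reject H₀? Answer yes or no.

reject H₀: no

Group means [35.00, 40.57, 36.17], grand mean 37.556
SSB = Σnᵢ(x̄ᵢ−x̄)² = 107.897; SSW = ΣΣ(x−x̄ᵢ)² = 294.548
MSB = 107.897/2 = 53.9484; MSW = 294.548/15 = 19.6365
F = MSB/MSW = 2.7474
df = (2, 15)
p-value (upper-tail) = 0.09624
At α=0.01: p ≥ α → fail to reject H₀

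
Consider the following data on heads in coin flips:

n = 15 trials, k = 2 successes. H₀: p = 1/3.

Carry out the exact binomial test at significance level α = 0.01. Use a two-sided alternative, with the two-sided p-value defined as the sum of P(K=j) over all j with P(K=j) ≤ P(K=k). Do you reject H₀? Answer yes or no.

reject H₀: no

Exact binomial: n=15, k=2, p₀=1/3=0.3333
P(X=j) = C(n,j)·p₀^j·(1−p₀)^(n−j); p = Σ P(X=j) over j with P(X=j) ≤ P(X=2)
p-value (two-sided) = 0.16759
At α=0.01: p ≥ α → fail to reject H₀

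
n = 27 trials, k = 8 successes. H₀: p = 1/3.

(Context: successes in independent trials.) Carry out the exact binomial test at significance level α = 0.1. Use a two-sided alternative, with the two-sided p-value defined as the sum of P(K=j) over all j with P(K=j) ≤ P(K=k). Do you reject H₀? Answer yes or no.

Exact binomial: n=27, k=8, p₀=1/3=0.3333
P(X=j) = C(n,j)·p₀^j·(1−p₀)^(n−j); p = Σ P(X=j) over j with P(X=j) ≤ P(X=8)
p-value (two-sided) = 0.83888
At α=0.1: p ≥ α → fail to reject H₀

reject H₀: no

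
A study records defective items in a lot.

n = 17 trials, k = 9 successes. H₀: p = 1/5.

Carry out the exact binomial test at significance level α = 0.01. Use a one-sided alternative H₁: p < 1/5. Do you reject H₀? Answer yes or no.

Exact binomial: n=17, k=9, p₀=1/5=0.2000
P(X≤9) from Σ C(n,i)·p₀^i·(1−p₀)^(n−i)
p-value (one-sided, H₁ less) = 0.99951
At α=0.01: p ≥ α → fail to reject H₀

reject H₀: no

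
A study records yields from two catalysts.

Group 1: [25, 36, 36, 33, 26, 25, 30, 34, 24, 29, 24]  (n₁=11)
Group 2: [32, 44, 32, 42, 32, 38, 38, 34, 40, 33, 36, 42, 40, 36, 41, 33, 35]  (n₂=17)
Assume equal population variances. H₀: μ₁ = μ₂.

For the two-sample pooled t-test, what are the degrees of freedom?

df = n₁ + n₂ − 2 = 11 + 17 − 2 = 26

degrees of freedom = 26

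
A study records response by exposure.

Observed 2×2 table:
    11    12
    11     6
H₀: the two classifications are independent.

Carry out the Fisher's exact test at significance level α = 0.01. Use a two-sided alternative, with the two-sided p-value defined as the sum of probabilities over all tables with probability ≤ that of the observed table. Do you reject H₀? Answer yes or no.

Margins: r₁=23, r₂=17, c₁=22, c₂=18, n=40
p_obs = C(23,11)·C(17,11)/C(40,22); sum pmf over tables with pmf ≤ p_obs
p-value (two-sided) = 0.34756
At α=0.01: p ≥ α → fail to reject H₀

reject H₀: no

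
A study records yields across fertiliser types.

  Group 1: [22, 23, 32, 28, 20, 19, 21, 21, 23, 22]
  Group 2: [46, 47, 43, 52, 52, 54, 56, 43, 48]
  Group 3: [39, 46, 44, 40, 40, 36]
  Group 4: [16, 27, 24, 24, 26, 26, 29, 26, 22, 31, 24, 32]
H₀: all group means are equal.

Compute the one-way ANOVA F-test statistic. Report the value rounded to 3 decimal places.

Group means [23.10, 49.00, 40.83, 25.58], grand mean 33.081
SSB = Σnᵢ(x̄ᵢ−x̄)² = 4312.107; SSW = ΣΣ(x−x̄ᵢ)² = 580.650
MSB = 4312.107/3 = 1437.3689; MSW = 580.650/33 = 17.5955
F = MSB/MSW = 81.6898
df = (3, 33)

test statistic = 81.690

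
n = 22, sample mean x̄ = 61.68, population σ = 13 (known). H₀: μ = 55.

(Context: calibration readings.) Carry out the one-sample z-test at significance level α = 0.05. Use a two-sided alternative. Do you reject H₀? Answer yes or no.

reject H₀: yes

SE = σ/√n = 13/√22 = 2.7716
z = (x̄−μ₀)/SE = (61.68−55)/2.7716 = 2.4102
p-value (two-sided) = 0.01595
At α=0.05: p < α → reject H₀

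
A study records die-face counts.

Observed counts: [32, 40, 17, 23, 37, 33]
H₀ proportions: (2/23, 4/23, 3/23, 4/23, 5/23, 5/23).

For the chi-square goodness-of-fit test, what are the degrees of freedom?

df = k − 1 = 6 − 1 = 5

degrees of freedom = 5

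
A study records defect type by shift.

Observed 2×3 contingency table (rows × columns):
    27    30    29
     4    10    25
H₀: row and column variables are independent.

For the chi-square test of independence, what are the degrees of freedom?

degrees of freedom = 2

df = (r−1)(c−1) = (2−1)·(3−1) = 2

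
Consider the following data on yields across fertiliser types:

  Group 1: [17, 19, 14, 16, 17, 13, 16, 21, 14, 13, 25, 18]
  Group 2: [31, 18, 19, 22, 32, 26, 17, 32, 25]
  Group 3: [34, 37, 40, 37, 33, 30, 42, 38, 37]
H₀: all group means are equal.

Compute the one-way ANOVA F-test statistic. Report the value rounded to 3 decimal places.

test statistic = 49.535

Group means [16.92, 24.67, 36.44], grand mean 25.100
SSB = Σnᵢ(x̄ᵢ−x̄)² = 1963.561; SSW = ΣΣ(x−x̄ᵢ)² = 535.139
MSB = 1963.561/2 = 981.7806; MSW = 535.139/27 = 19.8200
F = MSB/MSW = 49.5349
df = (2, 27)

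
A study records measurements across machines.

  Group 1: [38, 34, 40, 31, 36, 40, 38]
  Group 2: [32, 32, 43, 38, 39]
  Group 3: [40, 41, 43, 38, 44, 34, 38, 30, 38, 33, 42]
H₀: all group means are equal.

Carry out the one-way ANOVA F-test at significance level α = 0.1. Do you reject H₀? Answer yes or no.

Group means [36.71, 36.80, 38.27], grand mean 37.478
SSB = Σnᵢ(x̄ᵢ−x̄)² = 13.329; SSW = ΣΣ(x−x̄ᵢ)² = 350.410
MSB = 13.329/2 = 6.6644; MSW = 350.410/20 = 17.5205
F = MSB/MSW = 0.3804
df = (2, 20)
p-value (upper-tail) = 0.68845
At α=0.1: p ≥ α → fail to reject H₀

reject H₀: no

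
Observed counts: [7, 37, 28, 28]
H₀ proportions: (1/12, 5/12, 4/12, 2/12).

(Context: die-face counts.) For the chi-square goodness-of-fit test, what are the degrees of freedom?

df = k − 1 = 4 − 1 = 3

degrees of freedom = 3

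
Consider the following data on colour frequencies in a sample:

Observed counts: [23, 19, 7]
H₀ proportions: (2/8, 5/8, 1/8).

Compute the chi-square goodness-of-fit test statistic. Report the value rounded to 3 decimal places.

n = 49; E_i = n·p_i = [12.25, 30.62, 6.12]
χ² = (23−12.25)²/12.25 + (19−30.62)²/30.62 + (7−6.12)²/6.12 = 13.9714
df = 2

test statistic = 13.971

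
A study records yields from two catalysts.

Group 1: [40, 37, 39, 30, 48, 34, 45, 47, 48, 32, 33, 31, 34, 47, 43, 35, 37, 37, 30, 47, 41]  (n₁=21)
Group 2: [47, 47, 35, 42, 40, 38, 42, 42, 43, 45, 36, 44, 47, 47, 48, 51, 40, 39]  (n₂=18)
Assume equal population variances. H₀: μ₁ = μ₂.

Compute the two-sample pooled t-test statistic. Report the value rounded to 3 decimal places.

x̄₁=38.810, s₁=6.322, n₁=21
x̄₂=42.944, s₂=4.425, n₂=18
s_p² = [20·6.322² + 17·4.425²]/37 = 30.5995
SE = √(s_p²·(1/21+1/18)) = 1.7768
t = (38.810−42.944)/1.7768 = -2.3271
df = 37

test statistic = -2.327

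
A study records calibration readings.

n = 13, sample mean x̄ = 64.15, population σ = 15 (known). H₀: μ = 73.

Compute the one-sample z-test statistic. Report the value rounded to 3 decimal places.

SE = σ/√n = 15/√13 = 4.1603
z = (x̄−μ₀)/SE = (64.15−73)/4.1603 = -2.1273

test statistic = -2.127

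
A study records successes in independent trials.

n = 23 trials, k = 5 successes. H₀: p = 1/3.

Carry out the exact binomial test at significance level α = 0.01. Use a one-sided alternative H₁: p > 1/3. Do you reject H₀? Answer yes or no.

reject H₀: no

Exact binomial: n=23, k=5, p₀=1/3=0.3333
P(X≥5) from Σ C(n,i)·p₀^i·(1−p₀)^(n−i)
p-value (one-sided, H₁ greater) = 0.92421
At α=0.01: p ≥ α → fail to reject H₀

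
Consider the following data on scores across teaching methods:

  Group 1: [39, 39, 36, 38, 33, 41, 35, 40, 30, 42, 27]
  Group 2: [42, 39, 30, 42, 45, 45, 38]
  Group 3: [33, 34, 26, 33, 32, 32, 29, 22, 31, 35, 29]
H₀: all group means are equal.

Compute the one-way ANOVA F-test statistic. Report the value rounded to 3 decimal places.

Group means [36.36, 40.14, 30.55], grand mean 35.069
SSB = Σnᵢ(x̄ᵢ−x̄)² = 423.732; SSW = ΣΣ(x−x̄ᵢ)² = 534.130
MSB = 423.732/2 = 211.8661; MSW = 534.130/26 = 20.5435
F = MSB/MSW = 10.3131
df = (2, 26)

test statistic = 10.313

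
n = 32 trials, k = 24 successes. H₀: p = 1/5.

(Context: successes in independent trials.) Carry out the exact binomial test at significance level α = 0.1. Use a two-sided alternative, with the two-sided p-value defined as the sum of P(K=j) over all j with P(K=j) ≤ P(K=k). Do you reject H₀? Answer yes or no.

reject H₀: yes

Exact binomial: n=32, k=24, p₀=1/5=0.2000
P(X=j) = C(n,j)·p₀^j·(1−p₀)^(n−j); p = Σ P(X=j) over j with P(X=j) ≤ P(X=24)
p-value (two-sided) = 0.00000
At α=0.1: p < α → reject H₀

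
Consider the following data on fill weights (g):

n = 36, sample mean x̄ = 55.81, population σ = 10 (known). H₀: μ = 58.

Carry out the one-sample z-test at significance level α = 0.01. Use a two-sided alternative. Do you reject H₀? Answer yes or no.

SE = σ/√n = 10/√36 = 1.6667
z = (x̄−μ₀)/SE = (55.81−58)/1.6667 = -1.3140
p-value (two-sided) = 0.18885
At α=0.01: p ≥ α → fail to reject H₀

reject H₀: no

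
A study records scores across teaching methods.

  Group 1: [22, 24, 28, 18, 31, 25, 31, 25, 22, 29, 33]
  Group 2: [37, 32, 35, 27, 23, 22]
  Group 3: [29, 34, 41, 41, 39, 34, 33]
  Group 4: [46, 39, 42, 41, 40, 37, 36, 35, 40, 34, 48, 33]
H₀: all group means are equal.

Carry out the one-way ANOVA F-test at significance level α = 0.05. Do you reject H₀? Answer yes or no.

Group means [26.18, 29.33, 35.86, 39.25], grand mean 32.944
SSB = Σnᵢ(x̄ᵢ−x̄)² = 1117.812; SSW = ΣΣ(x−x̄ᵢ)² = 770.077
MSB = 1117.812/3 = 372.6040; MSW = 770.077/32 = 24.0649
F = MSB/MSW = 15.4833
df = (3, 32)
p-value (upper-tail) = 0.00000
At α=0.05: p < α → reject H₀

reject H₀: yes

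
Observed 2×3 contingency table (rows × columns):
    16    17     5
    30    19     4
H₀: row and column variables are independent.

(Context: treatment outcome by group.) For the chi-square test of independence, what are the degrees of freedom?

df = (r−1)(c−1) = (2−1)·(3−1) = 2

degrees of freedom = 2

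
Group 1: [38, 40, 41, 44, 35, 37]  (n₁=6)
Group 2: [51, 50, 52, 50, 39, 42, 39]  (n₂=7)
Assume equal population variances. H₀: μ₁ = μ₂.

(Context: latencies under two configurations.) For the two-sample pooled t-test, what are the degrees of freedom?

degrees of freedom = 11

df = n₁ + n₂ − 2 = 6 + 7 − 2 = 11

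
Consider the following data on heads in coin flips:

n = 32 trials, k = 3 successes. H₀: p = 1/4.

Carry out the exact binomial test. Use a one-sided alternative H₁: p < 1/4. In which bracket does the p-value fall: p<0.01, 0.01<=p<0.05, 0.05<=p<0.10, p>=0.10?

Exact binomial: n=32, k=3, p₀=1/4=0.2500
P(X≤3) from Σ C(n,i)·p₀^i·(1−p₀)^(n−i)
p-value (one-sided, H₁ less) = 0.02516
→ bracket: 0.01<=p<0.05

p-value bracket: 0.01<=p<0.05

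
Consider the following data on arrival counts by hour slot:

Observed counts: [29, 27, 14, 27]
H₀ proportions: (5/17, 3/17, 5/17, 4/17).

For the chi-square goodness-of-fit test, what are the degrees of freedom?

df = k − 1 = 4 − 1 = 3

degrees of freedom = 3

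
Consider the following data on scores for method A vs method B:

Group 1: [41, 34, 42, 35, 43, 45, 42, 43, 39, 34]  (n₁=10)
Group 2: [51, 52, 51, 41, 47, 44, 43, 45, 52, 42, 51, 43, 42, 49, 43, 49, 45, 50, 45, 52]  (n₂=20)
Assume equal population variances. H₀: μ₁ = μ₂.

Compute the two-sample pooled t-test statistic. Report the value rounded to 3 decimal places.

x̄₁=39.800, s₁=4.077, n₁=10
x̄₂=46.850, s₂=3.937, n₂=20
s_p² = [9·4.077² + 19·3.937²]/28 = 15.8625
SE = √(s_p²·(1/10+1/20)) = 1.5425
t = (39.800−46.850)/1.5425 = -4.5704
df = 28

test statistic = -4.570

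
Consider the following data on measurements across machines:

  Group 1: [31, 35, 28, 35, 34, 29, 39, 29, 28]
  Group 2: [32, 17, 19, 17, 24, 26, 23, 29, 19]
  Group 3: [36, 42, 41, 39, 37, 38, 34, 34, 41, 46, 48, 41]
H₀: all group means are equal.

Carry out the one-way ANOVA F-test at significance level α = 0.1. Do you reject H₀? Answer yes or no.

reject H₀: yes

Group means [32.00, 22.89, 39.75], grand mean 32.367
SSB = Σnᵢ(x̄ᵢ−x̄)² = 1463.828; SSW = ΣΣ(x−x̄ᵢ)² = 561.139
MSB = 1463.828/2 = 731.9139; MSW = 561.139/27 = 20.7829
F = MSB/MSW = 35.2171
df = (2, 27)
p-value (upper-tail) = 0.00000
At α=0.1: p < α → reject H₀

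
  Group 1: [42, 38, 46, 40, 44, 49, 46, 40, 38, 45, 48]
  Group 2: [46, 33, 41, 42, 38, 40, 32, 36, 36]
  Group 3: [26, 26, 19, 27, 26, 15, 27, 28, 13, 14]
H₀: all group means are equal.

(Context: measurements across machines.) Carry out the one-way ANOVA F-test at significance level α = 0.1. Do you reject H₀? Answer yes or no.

Group means [43.27, 38.22, 22.10], grand mean 34.700
SSB = Σnᵢ(x̄ᵢ−x̄)² = 2507.663; SSW = ΣΣ(x−x̄ᵢ)² = 650.637
MSB = 2507.663/2 = 1253.8313; MSW = 650.637/27 = 24.0977
F = MSB/MSW = 52.0312
df = (2, 27)
p-value (upper-tail) = 0.00000
At α=0.1: p < α → reject H₀

reject H₀: yes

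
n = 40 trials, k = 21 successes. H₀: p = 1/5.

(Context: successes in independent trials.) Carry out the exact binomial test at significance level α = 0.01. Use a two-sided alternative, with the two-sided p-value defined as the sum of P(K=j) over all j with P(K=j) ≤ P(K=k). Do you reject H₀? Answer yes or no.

Exact binomial: n=40, k=21, p₀=1/5=0.2000
P(X=j) = C(n,j)·p₀^j·(1−p₀)^(n−j); p = Σ P(X=j) over j with P(X=j) ≤ P(X=21)
p-value (two-sided) = 0.00001
At α=0.01: p < α → reject H₀

reject H₀: yes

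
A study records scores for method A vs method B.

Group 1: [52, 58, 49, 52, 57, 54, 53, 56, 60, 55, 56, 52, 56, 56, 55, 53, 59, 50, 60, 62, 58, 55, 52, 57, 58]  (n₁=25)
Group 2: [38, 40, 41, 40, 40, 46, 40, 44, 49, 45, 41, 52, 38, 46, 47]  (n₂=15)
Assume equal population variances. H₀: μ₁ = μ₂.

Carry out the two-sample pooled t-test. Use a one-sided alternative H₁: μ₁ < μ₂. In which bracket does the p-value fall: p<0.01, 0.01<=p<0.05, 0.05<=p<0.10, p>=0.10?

x̄₁=55.400, s₁=3.266, n₁=25
x̄₂=43.133, s₂=4.224, n₂=15
s_p² = [24·3.266² + 14·4.224²]/38 = 13.3088
SE = √(s_p²·(1/25+1/15)) = 1.1915
t = (55.400−43.133)/1.1915 = 10.2954
df = 38
p-value (one-sided, H₁ less) = 1.00000
→ bracket: p>=0.10

p-value bracket: p>=0.10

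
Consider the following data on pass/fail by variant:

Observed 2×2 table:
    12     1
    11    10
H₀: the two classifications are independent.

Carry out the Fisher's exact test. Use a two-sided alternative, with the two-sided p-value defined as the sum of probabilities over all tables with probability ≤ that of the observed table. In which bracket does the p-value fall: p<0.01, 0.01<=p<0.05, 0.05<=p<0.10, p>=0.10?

p-value bracket: 0.01<=p<0.05

Margins: r₁=13, r₂=21, c₁=23, c₂=11, n=34
p_obs = C(13,12)·C(21,11)/C(34,23); sum pmf over tables with pmf ≤ p_obs
p-value (two-sided) = 0.02379
→ bracket: 0.01<=p<0.05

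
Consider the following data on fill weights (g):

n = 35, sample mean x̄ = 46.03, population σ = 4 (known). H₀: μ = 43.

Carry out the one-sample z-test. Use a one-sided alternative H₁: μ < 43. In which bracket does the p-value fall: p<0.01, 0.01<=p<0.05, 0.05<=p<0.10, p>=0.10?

SE = σ/√n = 4/√35 = 0.6761
z = (x̄−μ₀)/SE = (46.03−43)/0.6761 = 4.4814
p-value (one-sided, H₁ less) = 1.00000
→ bracket: p>=0.10

p-value bracket: p>=0.10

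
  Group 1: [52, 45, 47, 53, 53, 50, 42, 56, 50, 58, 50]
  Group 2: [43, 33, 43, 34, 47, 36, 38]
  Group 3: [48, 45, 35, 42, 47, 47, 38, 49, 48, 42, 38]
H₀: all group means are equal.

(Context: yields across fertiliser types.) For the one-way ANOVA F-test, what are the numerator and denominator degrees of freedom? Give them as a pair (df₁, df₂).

k = 3 groups, N = 29 total
df = (k−1, N−k) = (3−1, 29−3) = (2, 26)

degrees of freedom = [2, 26]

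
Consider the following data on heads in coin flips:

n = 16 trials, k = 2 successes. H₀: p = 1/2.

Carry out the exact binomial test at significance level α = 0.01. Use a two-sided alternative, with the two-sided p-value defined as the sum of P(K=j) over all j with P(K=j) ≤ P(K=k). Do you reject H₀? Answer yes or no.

reject H₀: yes

Exact binomial: n=16, k=2, p₀=1/2=0.5000
P(X=j) = C(n,j)·p₀^j·(1−p₀)^(n−j); p = Σ P(X=j) over j with P(X=j) ≤ P(X=2)
p-value (two-sided) = 0.00418
At α=0.01: p < α → reject H₀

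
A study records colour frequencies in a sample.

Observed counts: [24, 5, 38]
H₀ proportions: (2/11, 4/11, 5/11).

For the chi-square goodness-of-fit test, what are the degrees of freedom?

degrees of freedom = 2

df = k − 1 = 3 − 1 = 2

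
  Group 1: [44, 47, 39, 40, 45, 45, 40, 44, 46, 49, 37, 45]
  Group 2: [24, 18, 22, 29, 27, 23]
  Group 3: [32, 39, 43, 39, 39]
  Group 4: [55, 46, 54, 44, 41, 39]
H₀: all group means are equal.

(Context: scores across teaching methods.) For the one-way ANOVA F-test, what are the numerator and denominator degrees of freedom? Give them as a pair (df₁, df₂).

k = 4 groups, N = 29 total
df = (k−1, N−k) = (4−1, 29−4) = (3, 25)

degrees of freedom = [3, 25]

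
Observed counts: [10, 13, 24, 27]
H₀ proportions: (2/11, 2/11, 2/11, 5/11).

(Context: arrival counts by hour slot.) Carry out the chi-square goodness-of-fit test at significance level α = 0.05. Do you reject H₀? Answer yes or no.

reject H₀: yes

n = 74; E_i = n·p_i = [13.45, 13.45, 13.45, 33.64]
χ² = (10−13.45)²/13.45 + (13−13.45)²/13.45 + (24−13.45)²/13.45 + (27−33.64)²/33.64 = 10.4770
df = 3
p-value (upper-tail) = 0.01492
At α=0.05: p < α → reject H₀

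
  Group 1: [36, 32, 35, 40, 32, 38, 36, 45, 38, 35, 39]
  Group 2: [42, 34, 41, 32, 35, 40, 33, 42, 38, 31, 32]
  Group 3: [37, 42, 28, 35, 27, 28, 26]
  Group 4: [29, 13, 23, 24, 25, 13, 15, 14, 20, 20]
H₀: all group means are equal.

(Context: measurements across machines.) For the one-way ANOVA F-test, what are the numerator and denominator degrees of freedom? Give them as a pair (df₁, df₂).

k = 4 groups, N = 39 total
df = (k−1, N−k) = (4−1, 39−4) = (3, 35)

degrees of freedom = [3, 35]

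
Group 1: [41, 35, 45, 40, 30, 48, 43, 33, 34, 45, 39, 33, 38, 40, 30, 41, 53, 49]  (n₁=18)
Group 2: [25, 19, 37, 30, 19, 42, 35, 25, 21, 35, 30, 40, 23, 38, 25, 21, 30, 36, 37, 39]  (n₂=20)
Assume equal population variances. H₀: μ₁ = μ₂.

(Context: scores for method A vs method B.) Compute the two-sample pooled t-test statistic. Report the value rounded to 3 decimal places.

x̄₁=39.833, s₁=6.591, n₁=18
x̄₂=30.350, s₂=7.604, n₂=20
s_p² = [17·6.591² + 19·7.604²]/36 = 51.0292
SE = √(s_p²·(1/18+1/20)) = 2.3209
t = (39.833−30.350)/2.3209 = 4.0861
df = 36

test statistic = 4.086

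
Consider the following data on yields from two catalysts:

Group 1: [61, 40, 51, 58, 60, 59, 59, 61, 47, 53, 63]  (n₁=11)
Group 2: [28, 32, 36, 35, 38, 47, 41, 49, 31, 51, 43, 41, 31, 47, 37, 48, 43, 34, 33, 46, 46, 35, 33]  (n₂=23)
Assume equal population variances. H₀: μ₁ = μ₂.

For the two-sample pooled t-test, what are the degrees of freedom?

df = n₁ + n₂ − 2 = 11 + 23 − 2 = 32

degrees of freedom = 32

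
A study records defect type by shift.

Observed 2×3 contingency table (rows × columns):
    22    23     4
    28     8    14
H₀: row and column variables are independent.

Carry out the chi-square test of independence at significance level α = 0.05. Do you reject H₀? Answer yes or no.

Row totals [49, 50], col totals [50, 31, 18], n=99
χ² = (22−24.75)²/24.75 + (23−15.34)²/15.34 + (4−8.91)²/8.91 + (28−25.25)²/25.25 + (8−15.66)²/15.66 + (14−9.09)²/9.09 = 13.5249
df = 2
p-value (upper-tail) = 0.00116
At α=0.05: p < α → reject H₀

reject H₀: yes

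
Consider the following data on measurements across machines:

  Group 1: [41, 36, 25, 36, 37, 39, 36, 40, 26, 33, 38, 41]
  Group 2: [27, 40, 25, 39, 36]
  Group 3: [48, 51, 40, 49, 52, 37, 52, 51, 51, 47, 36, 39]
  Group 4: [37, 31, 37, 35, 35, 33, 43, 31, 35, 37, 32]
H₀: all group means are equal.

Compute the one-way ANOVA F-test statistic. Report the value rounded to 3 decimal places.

Group means [35.67, 33.40, 46.08, 35.09], grand mean 38.350
SSB = Σnᵢ(x̄ᵢ−x̄)² = 1043.408; SSW = ΣΣ(x−x̄ᵢ)² = 1049.692
MSB = 1043.408/3 = 347.8025; MSW = 1049.692/36 = 29.1581
F = MSB/MSW = 11.9282
df = (3, 36)

test statistic = 11.928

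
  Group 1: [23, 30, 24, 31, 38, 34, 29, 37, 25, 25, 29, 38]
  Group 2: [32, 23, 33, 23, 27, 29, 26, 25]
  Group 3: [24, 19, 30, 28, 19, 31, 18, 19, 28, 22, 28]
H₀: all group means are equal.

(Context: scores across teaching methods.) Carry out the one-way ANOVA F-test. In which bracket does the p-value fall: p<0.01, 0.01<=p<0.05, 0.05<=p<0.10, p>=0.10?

Group means [30.25, 27.25, 24.18], grand mean 27.323
SSB = Σnᵢ(x̄ᵢ−x̄)² = 211.388; SSW = ΣΣ(x−x̄ᵢ)² = 679.386
MSB = 211.388/2 = 105.6939; MSW = 679.386/28 = 24.2638
F = MSB/MSW = 4.3560
df = (2, 28)
p-value (upper-tail) = 0.02254
→ bracket: 0.01<=p<0.05

p-value bracket: 0.01<=p<0.05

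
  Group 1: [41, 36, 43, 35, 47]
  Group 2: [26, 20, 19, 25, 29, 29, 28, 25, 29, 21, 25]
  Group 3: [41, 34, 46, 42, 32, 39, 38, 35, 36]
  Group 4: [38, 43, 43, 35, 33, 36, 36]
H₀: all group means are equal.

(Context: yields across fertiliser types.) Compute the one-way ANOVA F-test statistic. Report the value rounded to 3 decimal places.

Group means [40.40, 25.09, 38.11, 37.71], grand mean 33.906
SSB = Σnᵢ(x̄ᵢ−x̄)² = 1326.292; SSW = ΣΣ(x−x̄ᵢ)² = 480.427
MSB = 1326.292/3 = 442.0974; MSW = 480.427/28 = 17.1581
F = MSB/MSW = 25.7661
df = (3, 28)

test statistic = 25.766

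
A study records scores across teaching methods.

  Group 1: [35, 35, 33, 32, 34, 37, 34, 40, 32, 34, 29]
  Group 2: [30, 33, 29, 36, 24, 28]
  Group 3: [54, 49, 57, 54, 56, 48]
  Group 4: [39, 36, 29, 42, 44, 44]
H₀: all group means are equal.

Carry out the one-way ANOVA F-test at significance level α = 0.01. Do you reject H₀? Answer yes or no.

reject H₀: yes

Group means [34.09, 30.00, 53.00, 39.00], grand mean 38.172
SSB = Σnᵢ(x̄ᵢ−x̄)² = 1907.229; SSW = ΣΣ(x−x̄ᵢ)² = 402.909
MSB = 1907.229/3 = 635.7429; MSW = 402.909/25 = 16.1164
F = MSB/MSW = 39.4470
df = (3, 25)
p-value (upper-tail) = 0.00000
At α=0.01: p < α → reject H₀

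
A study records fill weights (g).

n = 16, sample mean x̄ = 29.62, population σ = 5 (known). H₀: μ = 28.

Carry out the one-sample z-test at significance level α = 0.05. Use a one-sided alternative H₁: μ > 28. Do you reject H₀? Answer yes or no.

reject H₀: no

SE = σ/√n = 5/√16 = 1.2500
z = (x̄−μ₀)/SE = (29.62−28)/1.2500 = 1.2960
p-value (one-sided, H₁ greater) = 0.09749
At α=0.05: p ≥ α → fail to reject H₀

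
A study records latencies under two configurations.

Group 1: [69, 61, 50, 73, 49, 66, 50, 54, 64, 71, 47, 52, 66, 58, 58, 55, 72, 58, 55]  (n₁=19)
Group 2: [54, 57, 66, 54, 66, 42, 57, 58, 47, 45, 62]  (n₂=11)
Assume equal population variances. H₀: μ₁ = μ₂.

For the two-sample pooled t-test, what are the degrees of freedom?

degrees of freedom = 28

df = n₁ + n₂ − 2 = 19 + 11 − 2 = 28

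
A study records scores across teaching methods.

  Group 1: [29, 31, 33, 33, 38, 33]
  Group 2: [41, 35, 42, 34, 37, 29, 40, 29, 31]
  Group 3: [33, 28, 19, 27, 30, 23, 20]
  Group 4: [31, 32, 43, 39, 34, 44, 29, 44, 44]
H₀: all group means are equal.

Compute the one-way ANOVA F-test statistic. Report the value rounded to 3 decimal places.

test statistic = 7.707

Group means [32.83, 35.33, 25.71, 37.78], grand mean 33.387
SSB = Σnᵢ(x̄ᵢ−x̄)² = 621.537; SSW = ΣΣ(x−x̄ᵢ)² = 725.817
MSB = 621.537/3 = 207.1791; MSW = 725.817/27 = 26.8821
F = MSB/MSW = 7.7069
df = (3, 27)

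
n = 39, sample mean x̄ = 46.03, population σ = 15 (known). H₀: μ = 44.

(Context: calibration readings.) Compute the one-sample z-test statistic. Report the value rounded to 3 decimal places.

test statistic = 0.845

SE = σ/√n = 15/√39 = 2.4019
z = (x̄−μ₀)/SE = (46.03−44)/2.4019 = 0.8452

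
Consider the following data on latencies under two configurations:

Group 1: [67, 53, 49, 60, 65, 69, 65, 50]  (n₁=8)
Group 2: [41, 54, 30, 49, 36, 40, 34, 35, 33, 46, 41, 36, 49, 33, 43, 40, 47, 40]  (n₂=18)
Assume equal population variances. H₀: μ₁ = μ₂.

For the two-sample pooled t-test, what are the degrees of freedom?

df = n₁ + n₂ − 2 = 8 + 18 − 2 = 24

degrees of freedom = 24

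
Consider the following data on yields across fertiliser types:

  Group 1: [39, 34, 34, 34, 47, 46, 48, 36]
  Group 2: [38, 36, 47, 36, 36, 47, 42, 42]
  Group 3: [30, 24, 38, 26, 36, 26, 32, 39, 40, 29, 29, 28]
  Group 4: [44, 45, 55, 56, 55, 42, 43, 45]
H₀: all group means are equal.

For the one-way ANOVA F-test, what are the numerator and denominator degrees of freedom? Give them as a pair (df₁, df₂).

k = 4 groups, N = 36 total
df = (k−1, N−k) = (4−1, 36−4) = (3, 32)

degrees of freedom = [3, 32]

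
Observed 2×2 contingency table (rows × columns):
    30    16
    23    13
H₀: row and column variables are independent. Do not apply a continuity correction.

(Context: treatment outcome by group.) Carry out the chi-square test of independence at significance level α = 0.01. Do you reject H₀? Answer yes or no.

Row totals [46, 36], col totals [53, 29], n=82
χ² = (30−29.73)²/29.73 + (16−16.27)²/16.27 + (23−23.27)²/23.27 + (13−12.73)²/12.73 = 0.0156
df = 1
p-value (upper-tail) = 0.90063
At α=0.01: p ≥ α → fail to reject H₀

reject H₀: no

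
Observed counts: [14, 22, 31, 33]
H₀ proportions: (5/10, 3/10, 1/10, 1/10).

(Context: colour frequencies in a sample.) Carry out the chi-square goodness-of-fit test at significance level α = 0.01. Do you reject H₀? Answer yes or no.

reject H₀: yes

n = 100; E_i = n·p_i = [50.00, 30.00, 10.00, 10.00]
χ² = (14−50.00)²/50.00 + (22−30.00)²/30.00 + (31−10.00)²/10.00 + (33−10.00)²/10.00 = 125.0533
df = 3
p-value (upper-tail) = 0.00000
At α=0.01: p < α → reject H₀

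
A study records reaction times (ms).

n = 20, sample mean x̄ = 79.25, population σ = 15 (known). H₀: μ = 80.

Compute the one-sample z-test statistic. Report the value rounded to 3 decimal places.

test statistic = -0.224

SE = σ/√n = 15/√20 = 3.3541
z = (x̄−μ₀)/SE = (79.25−80)/3.3541 = -0.2236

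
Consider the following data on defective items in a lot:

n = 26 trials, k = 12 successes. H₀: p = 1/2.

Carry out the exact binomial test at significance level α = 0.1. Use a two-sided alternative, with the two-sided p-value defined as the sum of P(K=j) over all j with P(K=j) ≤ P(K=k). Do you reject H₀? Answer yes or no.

Exact binomial: n=26, k=12, p₀=1/2=0.5000
P(X=j) = C(n,j)·p₀^j·(1−p₀)^(n−j); p = Σ P(X=j) over j with P(X=j) ≤ P(X=12)
p-value (two-sided) = 0.84502
At α=0.1: p ≥ α → fail to reject H₀

reject H₀: no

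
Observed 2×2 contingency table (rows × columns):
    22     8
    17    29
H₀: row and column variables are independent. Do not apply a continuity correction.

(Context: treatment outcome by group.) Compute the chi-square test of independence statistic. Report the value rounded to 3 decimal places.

Row totals [30, 46], col totals [39, 37], n=76
χ² = (22−15.39)²/15.39 + (8−14.61)²/14.61 + (17−23.61)²/23.61 + (29−22.39)²/22.39 = 9.6178
df = 1

test statistic = 9.618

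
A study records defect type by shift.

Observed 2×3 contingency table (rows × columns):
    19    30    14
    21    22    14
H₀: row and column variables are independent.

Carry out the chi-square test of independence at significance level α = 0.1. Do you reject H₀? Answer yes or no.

reject H₀: no

Row totals [63, 57], col totals [40, 52, 28], n=120
χ² = (19−21.00)²/21.00 + (30−27.30)²/27.30 + (14−14.70)²/14.70 + (21−19.00)²/19.00 + (22−24.70)²/24.70 + (14−13.30)²/13.30 = 1.0334
df = 2
p-value (upper-tail) = 0.59650
At α=0.1: p ≥ α → fail to reject H₀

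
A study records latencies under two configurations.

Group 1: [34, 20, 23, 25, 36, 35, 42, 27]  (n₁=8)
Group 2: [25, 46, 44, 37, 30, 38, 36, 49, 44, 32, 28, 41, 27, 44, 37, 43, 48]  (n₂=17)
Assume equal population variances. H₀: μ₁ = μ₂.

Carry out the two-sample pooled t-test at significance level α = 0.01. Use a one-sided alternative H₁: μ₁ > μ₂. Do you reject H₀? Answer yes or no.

reject H₀: no

x̄₁=30.250, s₁=7.592, n₁=8
x̄₂=38.176, s₂=7.593, n₂=17
s_p² = [7·7.592² + 16·7.593²]/23 = 57.6509
SE = √(s_p²·(1/8+1/17)) = 3.2554
t = (30.250−38.176)/3.2554 = -2.4349
df = 23
p-value (one-sided, H₁ greater) = 0.98847
At α=0.01: p ≥ α → fail to reject H₀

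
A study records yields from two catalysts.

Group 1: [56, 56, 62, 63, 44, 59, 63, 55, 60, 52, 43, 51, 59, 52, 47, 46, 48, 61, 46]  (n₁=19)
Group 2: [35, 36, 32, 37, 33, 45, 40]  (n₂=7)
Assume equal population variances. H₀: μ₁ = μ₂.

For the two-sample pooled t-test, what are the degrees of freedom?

df = n₁ + n₂ − 2 = 19 + 7 − 2 = 24

degrees of freedom = 24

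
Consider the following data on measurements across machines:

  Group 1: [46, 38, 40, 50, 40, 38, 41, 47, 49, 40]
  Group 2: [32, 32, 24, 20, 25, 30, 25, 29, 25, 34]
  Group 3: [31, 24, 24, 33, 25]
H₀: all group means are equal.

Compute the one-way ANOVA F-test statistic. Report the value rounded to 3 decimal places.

test statistic = 35.223

Group means [42.90, 27.60, 27.40], grand mean 33.680
SSB = Σnᵢ(x̄ᵢ−x̄)² = 1416.940; SSW = ΣΣ(x−x̄ᵢ)² = 442.500
MSB = 1416.940/2 = 708.4700; MSW = 442.500/22 = 20.1136
F = MSB/MSW = 35.2234
df = (2, 22)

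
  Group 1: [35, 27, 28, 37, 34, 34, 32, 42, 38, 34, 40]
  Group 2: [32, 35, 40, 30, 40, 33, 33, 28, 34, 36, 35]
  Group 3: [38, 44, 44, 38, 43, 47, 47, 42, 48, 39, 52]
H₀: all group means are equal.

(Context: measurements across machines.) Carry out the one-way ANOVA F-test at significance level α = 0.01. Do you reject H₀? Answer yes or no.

reject H₀: yes

Group means [34.64, 34.18, 43.82], grand mean 37.545
SSB = Σnᵢ(x̄ᵢ−x̄)² = 650.364; SSW = ΣΣ(x−x̄ᵢ)² = 545.818
MSB = 650.364/2 = 325.1818; MSW = 545.818/30 = 18.1939
F = MSB/MSW = 17.8731
df = (2, 30)
p-value (upper-tail) = 0.00001
At α=0.01: p < α → reject H₀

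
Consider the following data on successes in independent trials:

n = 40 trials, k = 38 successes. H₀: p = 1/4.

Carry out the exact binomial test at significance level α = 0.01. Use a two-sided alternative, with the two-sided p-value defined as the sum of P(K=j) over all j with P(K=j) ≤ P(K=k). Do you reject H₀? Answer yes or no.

Exact binomial: n=40, k=38, p₀=1/4=0.2500
P(X=j) = C(n,j)·p₀^j·(1−p₀)^(n−j); p = Σ P(X=j) over j with P(X=j) ≤ P(X=38)
p-value (two-sided) = 0.00000
At α=0.01: p < α → reject H₀

reject H₀: yes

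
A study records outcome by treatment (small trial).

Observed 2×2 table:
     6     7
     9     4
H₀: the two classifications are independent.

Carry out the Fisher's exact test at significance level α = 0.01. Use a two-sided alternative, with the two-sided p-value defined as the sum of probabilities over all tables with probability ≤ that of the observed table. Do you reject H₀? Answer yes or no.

reject H₀: no

Margins: r₁=13, r₂=13, c₁=15, c₂=11, n=26
p_obs = C(13,6)·C(13,9)/C(26,15); sum pmf over tables with pmf ≤ p_obs
p-value (two-sided) = 0.42831
At α=0.01: p ≥ α → fail to reject H₀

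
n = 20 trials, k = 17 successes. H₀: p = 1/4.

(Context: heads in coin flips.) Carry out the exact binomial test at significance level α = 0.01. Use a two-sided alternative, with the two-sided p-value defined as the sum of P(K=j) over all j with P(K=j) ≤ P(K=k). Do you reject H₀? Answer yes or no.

reject H₀: yes

Exact binomial: n=20, k=17, p₀=1/4=0.2500
P(X=j) = C(n,j)·p₀^j·(1−p₀)^(n−j); p = Σ P(X=j) over j with P(X=j) ≤ P(X=17)
p-value (two-sided) = 0.00000
At α=0.01: p < α → reject H₀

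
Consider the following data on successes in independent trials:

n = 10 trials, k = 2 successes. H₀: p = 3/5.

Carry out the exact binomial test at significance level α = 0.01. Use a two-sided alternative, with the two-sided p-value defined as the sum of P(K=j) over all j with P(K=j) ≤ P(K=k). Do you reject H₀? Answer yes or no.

Exact binomial: n=10, k=2, p₀=3/5=0.6000
P(X=j) = C(n,j)·p₀^j·(1−p₀)^(n−j); p = Σ P(X=j) over j with P(X=j) ≤ P(X=2)
p-value (two-sided) = 0.01834
At α=0.01: p ≥ α → fail to reject H₀

reject H₀: no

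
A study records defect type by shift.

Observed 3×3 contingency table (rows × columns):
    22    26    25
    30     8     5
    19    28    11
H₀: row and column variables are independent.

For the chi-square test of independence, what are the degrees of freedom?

degrees of freedom = 4

df = (r−1)(c−1) = (3−1)·(3−1) = 4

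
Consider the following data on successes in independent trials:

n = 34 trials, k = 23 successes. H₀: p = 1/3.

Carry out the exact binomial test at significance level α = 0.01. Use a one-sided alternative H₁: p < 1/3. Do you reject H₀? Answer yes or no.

reject H₀: no

Exact binomial: n=34, k=23, p₀=1/3=0.3333
P(X≤23) from Σ C(n,i)·p₀^i·(1−p₀)^(n−i)
p-value (one-sided, H₁ less) = 0.99999
At α=0.01: p ≥ α → fail to reject H₀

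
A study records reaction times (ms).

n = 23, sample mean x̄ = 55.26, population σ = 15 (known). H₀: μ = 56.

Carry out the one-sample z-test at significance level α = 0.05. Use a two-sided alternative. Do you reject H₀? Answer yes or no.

SE = σ/√n = 15/√23 = 3.1277
z = (x̄−μ₀)/SE = (55.26−56)/3.1277 = -0.2366
p-value (two-sided) = 0.81297
At α=0.05: p ≥ α → fail to reject H₀

reject H₀: no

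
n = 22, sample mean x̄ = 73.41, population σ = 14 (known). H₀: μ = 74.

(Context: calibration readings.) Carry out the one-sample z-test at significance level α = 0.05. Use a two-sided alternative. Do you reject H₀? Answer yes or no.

reject H₀: no

SE = σ/√n = 14/√22 = 2.9848
z = (x̄−μ₀)/SE = (73.41−74)/2.9848 = -0.1977
p-value (two-sided) = 0.84331
At α=0.05: p ≥ α → fail to reject H₀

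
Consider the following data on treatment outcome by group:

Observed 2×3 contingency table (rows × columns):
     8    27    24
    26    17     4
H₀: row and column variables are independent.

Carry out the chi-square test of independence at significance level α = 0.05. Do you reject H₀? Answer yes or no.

Row totals [59, 47], col totals [34, 44, 28], n=106
χ² = (8−18.92)²/18.92 + (27−24.49)²/24.49 + (24−15.58)²/15.58 + (26−15.08)²/15.08 + (17−19.51)²/19.51 + (4−12.42)²/12.42 = 25.0504
df = 2
p-value (upper-tail) = 0.00000
At α=0.05: p < α → reject H₀

reject H₀: yes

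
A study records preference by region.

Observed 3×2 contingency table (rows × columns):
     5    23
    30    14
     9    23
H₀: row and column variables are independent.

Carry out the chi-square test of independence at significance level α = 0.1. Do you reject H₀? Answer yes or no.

Row totals [28, 44, 32], col totals [44, 60], n=104
χ² = (5−11.85)²/11.85 + (23−16.15)²/16.15 + (30−18.62)²/18.62 + (14−25.38)²/25.38 + (9−13.54)²/13.54 + (23−18.46)²/18.46 = 21.5634
df = 2
p-value (upper-tail) = 0.00002
At α=0.1: p < α → reject H₀

reject H₀: yes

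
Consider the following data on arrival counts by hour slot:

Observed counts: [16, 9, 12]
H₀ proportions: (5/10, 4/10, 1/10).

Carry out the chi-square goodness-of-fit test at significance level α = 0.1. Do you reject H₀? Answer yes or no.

reject H₀: yes

n = 37; E_i = n·p_i = [18.50, 14.80, 3.70]
χ² = (16−18.50)²/18.50 + (9−14.80)²/14.80 + (12−3.70)²/3.70 = 21.2297
df = 2
p-value (upper-tail) = 0.00002
At α=0.1: p < α → reject H₀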